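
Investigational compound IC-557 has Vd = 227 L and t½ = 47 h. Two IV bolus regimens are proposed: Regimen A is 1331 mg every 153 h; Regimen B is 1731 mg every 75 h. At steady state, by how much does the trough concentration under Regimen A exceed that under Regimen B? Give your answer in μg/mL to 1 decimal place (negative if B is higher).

-3.1 μg/mL

Regimen A: f = (1/2)^(153/47) ≈ 0.1047; Cmin,ss = (1331/227)·f/(1−f) ≈ 0.686 μg/mL.
Regimen B: f = (1/2)^(75/47) ≈ 0.3309; Cmin,ss = (1731/227)·f/(1−f) ≈ 3.771 μg/mL.
Difference ≈ 0.686 − 3.771 ≈ -3.085 μg/mL.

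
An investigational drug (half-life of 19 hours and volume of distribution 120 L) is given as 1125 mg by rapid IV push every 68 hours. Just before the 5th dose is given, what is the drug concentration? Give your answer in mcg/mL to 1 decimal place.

f = (1/2)^(τ/t½) = (1/2)^(68/19) ≈ 0.0837.
C₀ = D/Vd = 1125/120 ≈ 9.375 mcg/mL.
Before the 5th dose, 4 doses have been given. Superposition: Cmin = C₀·(f + f² + … + f^4).
≈ 9.375 × (0.0837 + 0.0070 + 0.0006 + 0.0000) ≈ 9.375 × 0.0913 ≈ 0.856 mcg/mL.

0.9 mcg/mL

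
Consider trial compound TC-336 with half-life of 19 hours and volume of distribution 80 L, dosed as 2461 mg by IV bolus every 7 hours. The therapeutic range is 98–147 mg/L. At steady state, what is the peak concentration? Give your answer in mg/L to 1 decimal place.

136.5 mg/L

τ/t½ = 7/19 ≈ 0.36842, so fraction remaining f = (1/2)^(7/19) ≈ 0.7746.
At steady state, accumulation factor R = 1/(1 − e^(−kτ)) ≈ 4.4366.
Single-dose peak C₀ = D/Vd = 2461/80 ≈ 30.762 mg/L.
Cmax,ss = C₀/(1 − f) ≈ 30.762/0.2254 ≈ 136.477 mg/L.
Peak 136.5 mg/L vs MTC 147 mg/L: below toxic threshold.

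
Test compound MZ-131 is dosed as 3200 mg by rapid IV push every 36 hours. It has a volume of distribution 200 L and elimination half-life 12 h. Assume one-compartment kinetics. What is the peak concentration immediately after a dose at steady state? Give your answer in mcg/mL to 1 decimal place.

The dosing interval is 3 half-lives, so f = 2^(−3) = 0.125.
At steady state, R = 1/(1 − 0.125) = 8/7.
Single-dose peak C₀ = D/Vd = 3200/200 = 16 mcg/mL.
Steady-state peak Cmax,ss = C₀·R = 16 × 8/7 ≈ 18.286 mcg/mL.

18.3 mcg/mL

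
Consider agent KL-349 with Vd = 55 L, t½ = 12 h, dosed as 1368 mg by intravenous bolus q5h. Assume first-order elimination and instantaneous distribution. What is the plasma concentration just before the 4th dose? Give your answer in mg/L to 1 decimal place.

f = (1/2)^(τ/t½) = (1/2)^(5/12) ≈ 0.7492.
C₀ = D/Vd = 1368/55 ≈ 24.873 mg/L.
Before the 4th dose, 3 doses have been given. Superposition: Cmin = C₀·(f + f² + … + f^3).
≈ 24.873 × (0.7492 + 0.5613 + 0.4205) ≈ 24.873 × 1.7310 ≈ 43.055 mg/L.

43.1 mg/L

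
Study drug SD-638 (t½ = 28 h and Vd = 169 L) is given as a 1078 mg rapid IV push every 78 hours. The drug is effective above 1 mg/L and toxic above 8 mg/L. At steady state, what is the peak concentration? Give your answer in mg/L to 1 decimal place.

7.5 mg/L

Over one 78-h interval, 78/28 ≈ 2.7857 half-lives elapse, leaving f ≈ 0.1450 of each dose.
Accumulation ratio R = 1/(1 − f) ≈ 1/0.8550 ≈ 1.1696.
Each bolus raises the concentration by D/Vd = 1078/169 ≈ 6.379 mg/L.
Steady-state peak Cmax,ss = C₀·R ≈ 6.379 × 1.1696 ≈ 7.461 mg/L.
Peak 7.5 mg/L vs MTC 8 mg/L: below toxic threshold.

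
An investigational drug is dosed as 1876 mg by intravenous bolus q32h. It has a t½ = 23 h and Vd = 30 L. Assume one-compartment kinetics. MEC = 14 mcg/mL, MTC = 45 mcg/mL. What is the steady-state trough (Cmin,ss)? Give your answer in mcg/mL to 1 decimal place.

38.5 mcg/mL

k = ln2/t½ = ln2/23 ≈ 0.030137 h⁻¹; fraction remaining f = e^(−kτ) = e^(−0.030137×32) ≈ 0.3812.
Accumulation ratio R = 1/(1 − f) ≈ 1/0.6188 ≈ 1.6160.
Single-dose peak C₀ = D/Vd = 1876/30 ≈ 62.533 mcg/mL.
Steady-state peak Cmax,ss = C₀·R ≈ 62.533 × 1.6160 ≈ 101.053 mcg/mL.
One interval later, Cmin,ss = Cmax,ss·e^(−kτ) ≈ 101.053 × 0.3812 ≈ 38.521 mcg/mL.
Trough 38.5 mcg/mL vs MEC 14 mcg/mL: adequate.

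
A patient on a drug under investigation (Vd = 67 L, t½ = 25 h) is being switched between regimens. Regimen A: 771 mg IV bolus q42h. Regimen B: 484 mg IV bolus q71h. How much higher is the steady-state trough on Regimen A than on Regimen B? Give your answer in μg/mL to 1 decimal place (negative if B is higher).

4.0 μg/mL

Regimen A: f = (1/2)^(42/25) ≈ 0.3121; Cmin,ss = (771/67)·f/(1−f) ≈ 5.221 μg/mL.
Regimen B: f = (1/2)^(71/25) ≈ 0.1397; Cmin,ss = (484/67)·f/(1−f) ≈ 1.173 μg/mL.
Difference ≈ 5.221 − 1.173 ≈ 4.048 μg/mL.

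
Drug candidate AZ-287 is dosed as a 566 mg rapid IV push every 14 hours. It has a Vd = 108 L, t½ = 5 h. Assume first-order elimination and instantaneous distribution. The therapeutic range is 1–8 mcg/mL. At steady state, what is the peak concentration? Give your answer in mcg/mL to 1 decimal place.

τ/t½ = 14/5 ≈ 2.8, so fraction remaining f = (1/2)^(14/5) ≈ 0.1436.
Accumulation ratio R = 1/(1 − f) ≈ 1/0.8564 ≈ 1.1677.
Each bolus raises the concentration by D/Vd = 566/108 ≈ 5.241 mcg/mL.
Steady-state peak Cmax,ss = C₀·R ≈ 5.241 × 1.1677 ≈ 6.120 mcg/mL.
Peak 6.1 mcg/mL vs MTC 8 mcg/mL: below toxic threshold.

6.1 mcg/mL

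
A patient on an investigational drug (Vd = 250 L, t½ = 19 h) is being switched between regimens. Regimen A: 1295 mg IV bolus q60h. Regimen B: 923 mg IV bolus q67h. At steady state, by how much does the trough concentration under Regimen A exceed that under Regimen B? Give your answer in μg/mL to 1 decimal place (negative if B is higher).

0.3 μg/mL

Regimen A: f = (1/2)^(60/19) ≈ 0.1120; Cmin,ss = (1295/250)·f/(1−f) ≈ 0.653 μg/mL.
Regimen B: f = (1/2)^(67/19) ≈ 0.0868; Cmin,ss = (923/250)·f/(1−f) ≈ 0.351 μg/mL.
Difference ≈ 0.653 − 0.351 ≈ 0.302 μg/mL.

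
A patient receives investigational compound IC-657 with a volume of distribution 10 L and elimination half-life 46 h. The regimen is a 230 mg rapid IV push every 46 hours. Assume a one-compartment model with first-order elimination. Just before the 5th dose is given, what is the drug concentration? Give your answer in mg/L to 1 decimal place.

f = (1/2)^(τ/t½) = (1/2)^(46/46) ≈ 0.5000.
C₀ = D/Vd = 230/10 ≈ 23.000 mg/L.
Before the 5th dose, 4 doses have been given. Superposition: Cmin = C₀·(f + f² + … + f^4).
≈ 23.000 × (0.5000 + 0.2500 + 0.1250 + 0.0625) ≈ 23.000 × 0.9375 ≈ 21.562 mg/L.

21.6 mg/L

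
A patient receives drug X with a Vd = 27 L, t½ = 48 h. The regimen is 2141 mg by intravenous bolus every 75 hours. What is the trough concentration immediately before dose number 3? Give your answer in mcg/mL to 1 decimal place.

35.9 mcg/mL

f = (1/2)^(τ/t½) = (1/2)^(75/48) ≈ 0.3386.
C₀ = D/Vd = 2141/27 ≈ 79.296 mcg/mL.
Before the 3rd dose, 2 doses have been given. Superposition: Cmin = C₀·(f + f²).
≈ 79.296 × (0.3386 + 0.1146) ≈ 79.296 × 0.4532 ≈ 35.937 mcg/mL.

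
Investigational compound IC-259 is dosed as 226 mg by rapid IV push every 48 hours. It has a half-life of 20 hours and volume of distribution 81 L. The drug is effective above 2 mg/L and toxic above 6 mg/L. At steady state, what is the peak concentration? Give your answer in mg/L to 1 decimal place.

Over one 48-h interval, 48/20 ≈ 2.4 half-lives elapse, leaving f ≈ 0.1895 of each dose.
Accumulation ratio R = 1/(1 − f) ≈ 1/0.8105 ≈ 1.2338.
Each bolus raises the concentration by D/Vd = 226/81 ≈ 2.790 mg/L.
Cmax,ss = C₀/(1 − f) ≈ 2.790/0.8105 ≈ 3.442 mg/L.
Peak 3.4 mg/L vs MTC 6 mg/L: below toxic threshold.

3.4 mg/L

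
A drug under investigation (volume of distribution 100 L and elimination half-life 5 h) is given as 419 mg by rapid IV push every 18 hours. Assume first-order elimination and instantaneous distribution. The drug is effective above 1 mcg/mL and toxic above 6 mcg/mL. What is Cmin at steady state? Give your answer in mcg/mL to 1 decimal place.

Over one 18-h interval, 18/5 ≈ 3.6 half-lives elapse, leaving f ≈ 0.0825 of each dose.
Single-dose peak C₀ = D/Vd = 419/100 ≈ 4.190 mcg/mL.
Steady-state trough Cmin,ss = C₀·f/(1−f) ≈ 4.190 × 0.0825/0.9175 ≈ 0.377 mcg/mL.
Trough 0.4 mcg/mL vs MEC 1 mcg/mL: subtherapeutic.

0.4 mcg/mL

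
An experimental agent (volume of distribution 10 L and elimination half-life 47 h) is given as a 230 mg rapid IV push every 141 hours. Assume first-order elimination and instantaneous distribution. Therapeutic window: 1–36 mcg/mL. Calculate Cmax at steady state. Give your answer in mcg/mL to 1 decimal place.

The dosing interval is 3 half-lives, so f = 2^(−3) = 0.125.
Accumulation ratio R = 1/(1 − f) = 1/0.875 = 8/7.
Single-dose peak C₀ = D/Vd = 230/10 = 23 mcg/mL.
Steady-state peak Cmax,ss = C₀·R = 23 × 8/7 ≈ 26.286 mcg/mL.
Peak 26.3 mcg/mL vs MTC 36 mcg/mL: below toxic threshold.

26.3 mcg/mL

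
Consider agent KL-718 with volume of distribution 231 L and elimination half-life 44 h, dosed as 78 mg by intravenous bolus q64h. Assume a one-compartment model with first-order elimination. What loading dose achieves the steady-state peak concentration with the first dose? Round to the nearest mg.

123 mg

f = (1/2)^(64/44) ≈ 0.364870; accumulation ratio R = 1/(1−f) ≈ 1.57448.
Loading dose to hit Cmax,ss on first dose: D_load = D_maint·R ≈ 78 × 1.57448 ≈ 122.81 mg.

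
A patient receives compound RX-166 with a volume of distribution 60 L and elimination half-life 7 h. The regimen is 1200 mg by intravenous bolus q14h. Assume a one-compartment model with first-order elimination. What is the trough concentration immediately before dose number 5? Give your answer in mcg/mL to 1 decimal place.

6.6 mcg/mL

f = (1/2)^(τ/t½) = (1/2)^(14/7) ≈ 0.2500.
C₀ = D/Vd = 1200/60 ≈ 20.000 mcg/mL.
Before the 5th dose, 4 doses have been given. Superposition: Cmin = C₀·(f + f² + … + f^4).
≈ 20.000 × (0.2500 + 0.0625 + 0.0156 + 0.0039) ≈ 20.000 × 0.3320 ≈ 6.640 mcg/mL.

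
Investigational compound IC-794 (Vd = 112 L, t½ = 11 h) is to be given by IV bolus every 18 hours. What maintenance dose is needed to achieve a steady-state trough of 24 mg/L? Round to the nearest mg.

5668 mg

τ/t½ = 18/11 ≈ 1.6364, so f = (1/2)^(18/11) ≈ 0.321666.
Cmin,ss = (D/Vd)·f/(1−f), so D = Cmin,ss·Vd·(1−f)/f.
D = 24 × 112 × (1−f)/f ≈ 24 × 112 × 2.10881 ≈ 5668.48 mg.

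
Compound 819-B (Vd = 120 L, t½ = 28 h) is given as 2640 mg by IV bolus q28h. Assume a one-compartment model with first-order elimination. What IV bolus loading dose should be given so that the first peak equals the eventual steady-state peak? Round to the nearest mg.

5280 mg

f = (1/2)^(28/28) ≈ 0.500000; accumulation ratio R = 1/(1−f) ≈ 2.00000.
Loading dose to hit Cmax,ss on first dose: D_load = D_maint·R ≈ 2640 × 2.00000 ≈ 5280.00 mg.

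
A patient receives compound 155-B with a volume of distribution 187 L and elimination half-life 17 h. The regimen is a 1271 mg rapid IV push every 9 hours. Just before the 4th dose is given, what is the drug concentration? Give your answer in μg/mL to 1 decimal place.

f = (1/2)^(τ/t½) = (1/2)^(9/17) ≈ 0.6928.
C₀ = D/Vd = 1271/187 ≈ 6.797 μg/mL.
Before the 4th dose, 3 doses have been given. Superposition: Cmin = C₀·(f + f² + … + f^3).
≈ 6.797 × (0.6928 + 0.4800 + 0.3325) ≈ 6.797 × 1.5053 ≈ 10.232 μg/mL.

10.2 μg/mL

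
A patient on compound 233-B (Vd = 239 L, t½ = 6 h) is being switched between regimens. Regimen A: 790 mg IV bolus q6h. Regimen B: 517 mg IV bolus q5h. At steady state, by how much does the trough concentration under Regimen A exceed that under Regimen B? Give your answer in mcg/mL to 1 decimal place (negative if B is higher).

Regimen A: f = (1/2)^(6/6) ≈ 0.5000; Cmin,ss = (790/239)·f/(1−f) ≈ 3.305 mcg/mL.
Regimen B: f = (1/2)^(5/6) ≈ 0.5612; Cmin,ss = (517/239)·f/(1−f) ≈ 2.767 mcg/mL.
Difference ≈ 3.305 − 2.767 ≈ 0.538 mcg/mL.

0.5 mcg/mL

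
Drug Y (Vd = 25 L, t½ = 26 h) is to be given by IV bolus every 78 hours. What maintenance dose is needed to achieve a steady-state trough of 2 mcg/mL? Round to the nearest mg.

τ/t½ = 78/26 ≈ 3, so f = (1/2)^(78/26) ≈ 0.125000.
Cmin,ss = (D/Vd)·f/(1−f), so D = Cmin,ss·Vd·(1−f)/f.
D = 2 × 25 × (1−f)/f ≈ 2 × 25 × 7.00000 ≈ 350.00 mg.

350 mg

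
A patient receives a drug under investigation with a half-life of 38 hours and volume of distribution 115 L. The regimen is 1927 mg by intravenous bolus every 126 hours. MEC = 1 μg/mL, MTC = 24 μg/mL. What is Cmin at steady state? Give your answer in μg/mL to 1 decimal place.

1.9 μg/mL

τ/t½ = 126/38 ≈ 3.3158, so fraction remaining f = (1/2)^(126/38) ≈ 0.1004.
Accumulation ratio R = 1/(1 − f) ≈ 1/0.8996 ≈ 1.1116.
Each bolus raises the concentration by D/Vd = 1927/115 ≈ 16.757 μg/mL.
Cmax,ss = C₀/(1 − f) ≈ 16.757/0.8996 ≈ 18.627 μg/mL.
Steady-state trough Cmin,ss = Cmax,ss·f ≈ 18.627 × 0.1004 ≈ 1.870 μg/mL.
Trough 1.9 μg/mL vs MEC 1 μg/mL: adequate.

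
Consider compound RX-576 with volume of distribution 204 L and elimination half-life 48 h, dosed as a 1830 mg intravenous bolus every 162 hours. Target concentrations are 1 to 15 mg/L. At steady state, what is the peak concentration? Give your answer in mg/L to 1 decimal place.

9.9 mg/L

Over one 162-h interval, 162/48 ≈ 3.375 half-lives elapse, leaving f ≈ 0.0964 of each dose.
At steady state, accumulation factor R = 1/(1 − e^(−kτ)) ≈ 1.1067.
Each bolus raises the concentration by D/Vd = 1830/204 ≈ 8.971 mg/L.
Cmax,ss = C₀/(1 − f) ≈ 8.971/0.9036 ≈ 9.928 mg/L.
Peak 9.9 mg/L vs MTC 15 mg/L: below toxic threshold.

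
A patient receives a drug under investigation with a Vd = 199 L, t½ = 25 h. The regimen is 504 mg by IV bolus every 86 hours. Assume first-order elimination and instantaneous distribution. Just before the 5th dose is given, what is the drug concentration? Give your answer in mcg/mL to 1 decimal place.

f = (1/2)^(τ/t½) = (1/2)^(86/25) ≈ 0.0921.
C₀ = D/Vd = 504/199 ≈ 2.533 mcg/mL.
Before the 5th dose, 4 doses have been given. Superposition: Cmin = C₀·(f + f² + … + f^4).
≈ 2.533 × (0.0921 + 0.0085 + 0.0008 + 0.0001) ≈ 2.533 × 0.1015 ≈ 0.257 mcg/mL.

0.3 mcg/mL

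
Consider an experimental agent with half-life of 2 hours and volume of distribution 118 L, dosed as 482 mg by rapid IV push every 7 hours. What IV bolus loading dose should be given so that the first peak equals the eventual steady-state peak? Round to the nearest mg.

529 mg

f = (1/2)^(7/2) ≈ 0.088388; accumulation ratio R = 1/(1−f) ≈ 1.09696.
Loading dose to hit Cmax,ss on first dose: D_load = D_maint·R ≈ 482 × 1.09696 ≈ 528.73 mg.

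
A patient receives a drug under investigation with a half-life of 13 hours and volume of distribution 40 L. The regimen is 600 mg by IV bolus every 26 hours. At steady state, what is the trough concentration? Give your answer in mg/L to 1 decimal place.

The dosing interval is 2 half-lives, so f = 2^(−2) = 0.25.
Accumulation ratio R = 1/(1 − f) = 1/0.75 = 4/3.
Single-dose peak C₀ = D/Vd = 600/40 = 15 mg/L.
Steady-state peak Cmax,ss = C₀·R = 15 × 4/3 ≈ 20.000 mg/L.
Steady-state trough Cmin,ss = Cmax,ss·f ≈ 20.000 × 0.25 ≈ 5.000 mg/L.

5.0 mg/L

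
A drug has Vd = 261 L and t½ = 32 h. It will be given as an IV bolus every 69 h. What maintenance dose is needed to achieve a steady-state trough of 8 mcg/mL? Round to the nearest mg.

7219 mg

τ/t½ = 69/32 ≈ 2.1562, so f = (1/2)^(69/32) ≈ 0.224339.
Cmin,ss = (D/Vd)·f/(1−f), so D = Cmin,ss·Vd·(1−f)/f.
D = 8 × 261 × (1−f)/f ≈ 8 × 261 × 3.45754 ≈ 7219.34 mg.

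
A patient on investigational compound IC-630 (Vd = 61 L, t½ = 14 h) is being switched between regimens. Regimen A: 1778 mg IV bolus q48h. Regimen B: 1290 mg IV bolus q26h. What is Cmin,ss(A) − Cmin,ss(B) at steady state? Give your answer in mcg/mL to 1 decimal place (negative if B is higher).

-5.1 mcg/mL

Regimen A: f = (1/2)^(48/14) ≈ 0.0929; Cmin,ss = (1778/61)·f/(1−f) ≈ 2.985 mcg/mL.
Regimen B: f = (1/2)^(26/14) ≈ 0.2760; Cmin,ss = (1290/61)·f/(1−f) ≈ 8.062 mcg/mL.
Difference ≈ 2.985 − 8.062 ≈ -5.077 mcg/mL.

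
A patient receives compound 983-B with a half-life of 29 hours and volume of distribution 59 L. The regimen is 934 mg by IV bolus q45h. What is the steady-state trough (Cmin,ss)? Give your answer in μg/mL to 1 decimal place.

8.2 μg/mL

τ/t½ = 45/29 ≈ 1.5517, so fraction remaining f = (1/2)^(45/29) ≈ 0.3411.
Accumulation ratio R = 1/(1 − f) ≈ 1/0.6589 ≈ 1.5177.
Each bolus raises the concentration by D/Vd = 934/59 ≈ 15.831 μg/mL.
Cmax,ss = C₀/(1 − f) ≈ 15.831/0.6589 ≈ 24.026 μg/mL.
One interval later, Cmin,ss = Cmax,ss·e^(−kτ) ≈ 24.026 × 0.3411 ≈ 8.195 μg/mL.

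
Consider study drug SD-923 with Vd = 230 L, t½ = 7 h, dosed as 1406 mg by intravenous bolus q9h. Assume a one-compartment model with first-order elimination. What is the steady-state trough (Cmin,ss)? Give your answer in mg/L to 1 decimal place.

Over one 9-h interval, 9/7 ≈ 1.2857 half-lives elapse, leaving f ≈ 0.4102 of each dose.
Single-dose peak C₀ = D/Vd = 1406/230 ≈ 6.113 mg/L.
Steady-state trough Cmin,ss = C₀·f/(1−f) ≈ 6.113 × 0.4102/0.5898 ≈ 4.252 mg/L.

4.3 mg/L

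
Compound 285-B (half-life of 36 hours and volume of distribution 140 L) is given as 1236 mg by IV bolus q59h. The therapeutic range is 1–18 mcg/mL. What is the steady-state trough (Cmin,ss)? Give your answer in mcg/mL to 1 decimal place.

Over one 59-h interval, 59/36 ≈ 1.6389 half-lives elapse, leaving f ≈ 0.3211 of each dose.
At steady state, accumulation factor R = 1/(1 − e^(−kτ)) ≈ 1.4730.
Each bolus raises the concentration by D/Vd = 1236/140 ≈ 8.829 mcg/mL.
Steady-state peak Cmax,ss = C₀·R ≈ 8.829 × 1.4730 ≈ 13.005 mcg/mL.
Steady-state trough Cmin,ss = Cmax,ss·f ≈ 13.005 × 0.3211 ≈ 4.176 mcg/mL.
Trough 4.2 mcg/mL vs MEC 1 mcg/mL: adequate.

4.2 mcg/mL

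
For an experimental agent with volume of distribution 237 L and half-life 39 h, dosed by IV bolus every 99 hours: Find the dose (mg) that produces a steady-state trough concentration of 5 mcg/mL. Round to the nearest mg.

τ/t½ = 99/39 ≈ 2.5385, so f = (1/2)^(99/39) ≈ 0.172126.
Cmin,ss = (D/Vd)·f/(1−f), so D = Cmin,ss·Vd·(1−f)/f.
D = 5 × 237 × (1−f)/f ≈ 5 × 237 × 4.80970 ≈ 5699.49 mg.

5699 mg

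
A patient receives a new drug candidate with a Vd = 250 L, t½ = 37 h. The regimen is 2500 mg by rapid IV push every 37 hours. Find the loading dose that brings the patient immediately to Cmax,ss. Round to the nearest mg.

f = (1/2)^(37/37) ≈ 0.500000; accumulation ratio R = 1/(1−f) ≈ 2.00000.
Loading dose to hit Cmax,ss on first dose: D_load = D_maint·R ≈ 2500 × 2.00000 ≈ 5000.00 mg.

5000 mg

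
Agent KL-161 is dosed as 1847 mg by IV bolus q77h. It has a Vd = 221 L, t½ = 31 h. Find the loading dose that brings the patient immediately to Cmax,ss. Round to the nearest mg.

2249 mg

f = (1/2)^(77/31) ≈ 0.178764; accumulation ratio R = 1/(1−f) ≈ 1.21768.
Loading dose to hit Cmax,ss on first dose: D_load = D_maint·R ≈ 1847 × 1.21768 ≈ 2249.05 mg.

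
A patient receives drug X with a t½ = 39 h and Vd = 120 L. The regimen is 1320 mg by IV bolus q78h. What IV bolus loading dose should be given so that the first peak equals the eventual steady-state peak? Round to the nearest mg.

f = (1/2)^(78/39) ≈ 0.250000; accumulation ratio R = 1/(1−f) ≈ 1.33333.
Loading dose to hit Cmax,ss on first dose: D_load = D_maint·R ≈ 1320 × 1.33333 ≈ 1760.00 mg.

1760 mg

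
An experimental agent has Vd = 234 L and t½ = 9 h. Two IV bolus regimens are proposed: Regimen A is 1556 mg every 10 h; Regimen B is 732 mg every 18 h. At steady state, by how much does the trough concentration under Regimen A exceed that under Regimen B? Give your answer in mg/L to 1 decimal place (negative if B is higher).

Regimen A: f = (1/2)^(10/9) ≈ 0.4629; Cmin,ss = (1556/234)·f/(1−f) ≈ 5.731 mg/L.
Regimen B: f = (1/2)^(18/9) ≈ 0.2500; Cmin,ss = (732/234)·f/(1−f) ≈ 1.043 mg/L.
Difference ≈ 5.731 − 1.043 ≈ 4.688 mg/L.

4.7 mg/L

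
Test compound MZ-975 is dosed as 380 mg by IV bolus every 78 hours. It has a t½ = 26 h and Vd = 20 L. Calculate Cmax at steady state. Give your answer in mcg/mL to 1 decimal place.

The dosing interval is 3 half-lives, so f = 2^(−3) = 0.125.
Accumulation ratio R = 1/(1 − f) = 1/0.875 = 8/7.
Single-dose peak C₀ = D/Vd = 380/20 = 19 mcg/mL.
Steady-state peak Cmax,ss = C₀·R = 19 × 8/7 ≈ 21.714 mcg/mL.

21.7 mcg/mL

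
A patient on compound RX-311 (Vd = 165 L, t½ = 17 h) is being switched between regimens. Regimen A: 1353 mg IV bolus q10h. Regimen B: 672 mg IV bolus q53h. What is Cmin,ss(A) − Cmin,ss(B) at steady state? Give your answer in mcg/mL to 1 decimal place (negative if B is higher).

15.8 mcg/mL

Regimen A: f = (1/2)^(10/17) ≈ 0.6652; Cmin,ss = (1353/165)·f/(1−f) ≈ 16.292 mcg/mL.
Regimen B: f = (1/2)^(53/17) ≈ 0.1152; Cmin,ss = (672/165)·f/(1−f) ≈ 0.530 mcg/mL.
Difference ≈ 16.292 − 0.530 ≈ 15.762 mcg/mL.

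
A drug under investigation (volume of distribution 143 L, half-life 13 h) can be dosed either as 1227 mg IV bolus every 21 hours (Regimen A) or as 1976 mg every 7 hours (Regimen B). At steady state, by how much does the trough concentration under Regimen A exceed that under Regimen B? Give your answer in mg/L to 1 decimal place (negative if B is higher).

Regimen A: f = (1/2)^(21/13) ≈ 0.3264; Cmin,ss = (1227/143)·f/(1−f) ≈ 4.158 mg/L.
Regimen B: f = (1/2)^(7/13) ≈ 0.6885; Cmin,ss = (1976/143)·f/(1−f) ≈ 30.542 mg/L.
Difference ≈ 4.158 − 30.542 ≈ -26.384 mg/L.

-26.4 mg/L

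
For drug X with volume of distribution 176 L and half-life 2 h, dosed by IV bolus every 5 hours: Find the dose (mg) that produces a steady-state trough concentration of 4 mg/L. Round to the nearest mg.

τ/t½ = 5/2 ≈ 2.5, so f = (1/2)^(5/2) ≈ 0.176777.
Cmin,ss = (D/Vd)·f/(1−f), so D = Cmin,ss·Vd·(1−f)/f.
D = 4 × 176 × (1−f)/f ≈ 4 × 176 × 4.65684 ≈ 3278.42 mg.

3278 mg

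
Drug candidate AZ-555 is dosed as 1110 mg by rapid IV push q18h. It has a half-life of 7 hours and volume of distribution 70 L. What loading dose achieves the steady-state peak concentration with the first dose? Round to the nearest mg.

1335 mg

f = (1/2)^(18/7) ≈ 0.168238; accumulation ratio R = 1/(1−f) ≈ 1.20227.
Loading dose to hit Cmax,ss on first dose: D_load = D_maint·R ≈ 1110 × 1.20227 ≈ 1334.52 mg.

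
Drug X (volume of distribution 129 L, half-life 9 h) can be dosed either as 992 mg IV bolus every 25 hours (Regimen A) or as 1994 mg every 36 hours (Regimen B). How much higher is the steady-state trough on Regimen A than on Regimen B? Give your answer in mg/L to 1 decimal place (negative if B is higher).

Regimen A: f = (1/2)^(25/9) ≈ 0.1458; Cmin,ss = (992/129)·f/(1−f) ≈ 1.313 mg/L.
Regimen B: f = (1/2)^(36/9) ≈ 0.0625; Cmin,ss = (1994/129)·f/(1−f) ≈ 1.030 mg/L.
Difference ≈ 1.313 − 1.030 ≈ 0.283 mg/L.

0.3 mg/L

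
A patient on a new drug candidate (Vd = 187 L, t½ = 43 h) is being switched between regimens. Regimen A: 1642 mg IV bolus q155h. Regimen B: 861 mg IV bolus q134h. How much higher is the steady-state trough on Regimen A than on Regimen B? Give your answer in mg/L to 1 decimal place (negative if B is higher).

Regimen A: f = (1/2)^(155/43) ≈ 0.0822; Cmin,ss = (1642/187)·f/(1−f) ≈ 0.786 mg/L.
Regimen B: f = (1/2)^(134/43) ≈ 0.1153; Cmin,ss = (861/187)·f/(1−f) ≈ 0.600 mg/L.
Difference ≈ 0.786 − 0.600 ≈ 0.186 mg/L.

0.2 mg/L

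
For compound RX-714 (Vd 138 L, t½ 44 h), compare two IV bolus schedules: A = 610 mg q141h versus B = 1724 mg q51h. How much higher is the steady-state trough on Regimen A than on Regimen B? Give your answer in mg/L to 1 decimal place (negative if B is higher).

-9.6 mg/L

Regimen A: f = (1/2)^(141/44) ≈ 0.1085; Cmin,ss = (610/138)·f/(1−f) ≈ 0.538 mg/L.
Regimen B: f = (1/2)^(51/44) ≈ 0.4478; Cmin,ss = (1724/138)·f/(1−f) ≈ 10.131 mg/L.
Difference ≈ 0.538 − 10.131 ≈ -9.593 mg/L.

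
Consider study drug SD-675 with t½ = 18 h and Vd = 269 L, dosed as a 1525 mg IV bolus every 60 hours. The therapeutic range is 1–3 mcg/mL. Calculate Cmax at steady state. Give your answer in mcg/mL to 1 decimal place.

6.3 mcg/mL

k = ln2/t½ = ln2/18 ≈ 0.038508 h⁻¹; fraction remaining f = e^(−kτ) = e^(−0.038508×60) ≈ 0.0992.
Accumulation ratio R = 1/(1 − f) ≈ 1/0.9008 ≈ 1.1101.
Each bolus raises the concentration by D/Vd = 1525/269 ≈ 5.669 mcg/mL.
Steady-state peak Cmax,ss = C₀·R ≈ 5.669 × 1.1101 ≈ 6.293 mcg/mL.
Peak 6.3 mcg/mL vs MTC 3 mcg/mL: exceeds toxic threshold.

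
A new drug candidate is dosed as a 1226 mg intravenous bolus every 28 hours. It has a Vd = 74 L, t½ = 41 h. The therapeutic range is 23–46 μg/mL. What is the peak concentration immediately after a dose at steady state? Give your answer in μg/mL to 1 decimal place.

τ/t½ = 28/41 ≈ 0.68293, so fraction remaining f = (1/2)^(28/41) ≈ 0.6229.
At steady state, accumulation factor R = 1/(1 − e^(−kτ)) ≈ 2.6518.
Single-dose peak C₀ = D/Vd = 1226/74 ≈ 16.568 μg/mL.
Steady-state peak Cmax,ss = C₀·R ≈ 16.568 × 2.6518 ≈ 43.935 μg/mL.
Peak 43.9 μg/mL vs MTC 46 μg/mL: below toxic threshold.

43.9 μg/mL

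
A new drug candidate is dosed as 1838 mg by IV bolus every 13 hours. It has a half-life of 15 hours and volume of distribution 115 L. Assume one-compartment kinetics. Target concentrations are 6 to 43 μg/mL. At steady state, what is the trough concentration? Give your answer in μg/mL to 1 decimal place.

k = ln2/t½ = ln2/15 ≈ 0.046210 h⁻¹; fraction remaining f = e^(−kτ) = e^(−0.046210×13) ≈ 0.5484.
Accumulation ratio R = 1/(1 − f) ≈ 1/0.4516 ≈ 2.2143.
Single-dose peak C₀ = D/Vd = 1838/115 ≈ 15.983 μg/mL.
Cmax,ss = C₀/(1 − f) ≈ 15.983/0.4516 ≈ 35.392 μg/mL.
Steady-state trough Cmin,ss = Cmax,ss·f ≈ 35.392 × 0.5484 ≈ 19.409 μg/mL.
Trough 19.4 μg/mL vs MEC 6 μg/mL: adequate.

19.4 μg/mL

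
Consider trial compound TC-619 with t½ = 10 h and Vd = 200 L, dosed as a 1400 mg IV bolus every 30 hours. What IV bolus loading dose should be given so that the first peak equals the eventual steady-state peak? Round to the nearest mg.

1600 mg

f = (1/2)^(30/10) ≈ 0.125000; accumulation ratio R = 1/(1−f) ≈ 1.14286.
Loading dose to hit Cmax,ss on first dose: D_load = D_maint·R ≈ 1400 × 1.14286 ≈ 1600.00 mg.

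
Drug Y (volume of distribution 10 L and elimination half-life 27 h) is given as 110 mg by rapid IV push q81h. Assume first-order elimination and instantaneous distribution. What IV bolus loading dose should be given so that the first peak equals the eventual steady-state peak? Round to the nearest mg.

126 mg

f = (1/2)^(81/27) ≈ 0.125000; accumulation ratio R = 1/(1−f) ≈ 1.14286.
Loading dose to hit Cmax,ss on first dose: D_load = D_maint·R ≈ 110 × 1.14286 ≈ 125.71 mg.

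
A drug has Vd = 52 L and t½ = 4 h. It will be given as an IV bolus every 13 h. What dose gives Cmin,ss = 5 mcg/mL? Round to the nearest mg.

τ/t½ = 13/4 ≈ 3.25, so f = (1/2)^(13/4) ≈ 0.105112.
Cmin,ss = (D/Vd)·f/(1−f), so D = Cmin,ss·Vd·(1−f)/f.
D = 5 × 52 × (1−f)/f ≈ 5 × 52 × 8.51366 ≈ 2213.55 mg.

2214 mg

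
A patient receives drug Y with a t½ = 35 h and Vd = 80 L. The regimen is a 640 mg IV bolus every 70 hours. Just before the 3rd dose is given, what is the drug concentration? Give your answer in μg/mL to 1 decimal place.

2.5 μg/mL

f = (1/2)^(τ/t½) = (1/2)^(70/35) ≈ 0.2500.
C₀ = D/Vd = 640/80 ≈ 8.000 μg/mL.
Before the 3rd dose, 2 doses have been given. Superposition: Cmin = C₀·(f + f²).
≈ 8.000 × (0.2500 + 0.0625) ≈ 8.000 × 0.3125 ≈ 2.500 μg/mL.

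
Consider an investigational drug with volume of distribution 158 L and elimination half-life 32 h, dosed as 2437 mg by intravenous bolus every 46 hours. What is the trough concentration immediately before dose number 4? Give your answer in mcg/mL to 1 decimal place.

f = (1/2)^(τ/t½) = (1/2)^(46/32) ≈ 0.3692.
C₀ = D/Vd = 2437/158 ≈ 15.424 mcg/mL.
Before the 4th dose, 3 doses have been given. Superposition: Cmin = C₀·(f + f² + … + f^3).
≈ 15.424 × (0.3692 + 0.1363 + 0.0503) ≈ 15.424 × 0.5558 ≈ 8.573 mcg/mL.

8.6 mcg/mL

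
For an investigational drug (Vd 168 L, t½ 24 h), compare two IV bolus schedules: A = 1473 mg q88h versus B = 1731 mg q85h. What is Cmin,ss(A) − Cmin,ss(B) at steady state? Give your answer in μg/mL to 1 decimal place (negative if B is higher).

Regimen A: f = (1/2)^(88/24) ≈ 0.0787; Cmin,ss = (1473/168)·f/(1−f) ≈ 0.749 μg/mL.
Regimen B: f = (1/2)^(85/24) ≈ 0.0859; Cmin,ss = (1731/168)·f/(1−f) ≈ 0.968 μg/mL.
Difference ≈ 0.749 − 0.968 ≈ -0.219 μg/mL.

-0.2 μg/mL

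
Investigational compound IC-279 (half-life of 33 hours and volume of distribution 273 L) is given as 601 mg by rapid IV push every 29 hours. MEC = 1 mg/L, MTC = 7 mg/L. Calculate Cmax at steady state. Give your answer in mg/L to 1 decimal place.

Over one 29-h interval, 29/33 ≈ 0.87879 half-lives elapse, leaving f ≈ 0.5438 of each dose.
Accumulation ratio R = 1/(1 − f) ≈ 1/0.4562 ≈ 2.1920.
Each bolus raises the concentration by D/Vd = 601/273 ≈ 2.201 mg/L.
Steady-state peak Cmax,ss = C₀·R ≈ 2.201 × 2.1920 ≈ 4.825 mg/L.
Peak 4.8 mg/L vs MTC 7 mg/L: below toxic threshold.

4.8 mg/L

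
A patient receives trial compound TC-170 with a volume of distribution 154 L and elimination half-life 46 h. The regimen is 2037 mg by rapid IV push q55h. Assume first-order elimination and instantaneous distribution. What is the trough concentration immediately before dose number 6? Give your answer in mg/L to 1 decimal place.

10.1 mg/L

f = (1/2)^(τ/t½) = (1/2)^(55/46) ≈ 0.4366.
C₀ = D/Vd = 2037/154 ≈ 13.227 mg/L.
Before the 6th dose, 5 doses have been given. Superposition: Cmin = C₀·(f + f² + … + f^5).
≈ 13.227 × (0.4366 + 0.1906 + 0.0832 + 0.0363 + 0.0159) ≈ 13.227 × 0.7626 ≈ 10.087 mg/L.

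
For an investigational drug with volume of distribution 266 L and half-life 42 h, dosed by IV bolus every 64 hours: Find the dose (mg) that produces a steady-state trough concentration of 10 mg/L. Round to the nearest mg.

4989 mg

τ/t½ = 64/42 ≈ 1.5238, so f = (1/2)^(64/42) ≈ 0.347766.
Cmin,ss = (D/Vd)·f/(1−f), so D = Cmin,ss·Vd·(1−f)/f.
D = 10 × 266 × (1−f)/f ≈ 10 × 266 × 1.87550 ≈ 4988.83 mg.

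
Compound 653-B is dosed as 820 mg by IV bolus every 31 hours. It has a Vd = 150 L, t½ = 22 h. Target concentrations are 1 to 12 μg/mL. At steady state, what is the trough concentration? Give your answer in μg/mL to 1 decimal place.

3.3 μg/mL

Over one 31-h interval, 31/22 ≈ 1.4091 half-lives elapse, leaving f ≈ 0.3765 of each dose.
Single-dose peak C₀ = D/Vd = 820/150 ≈ 5.467 μg/mL.
Steady-state trough Cmin,ss = C₀·f/(1−f) ≈ 5.467 × 0.3765/0.6235 ≈ 3.301 μg/mL.
Trough 3.3 μg/mL vs MEC 1 μg/mL: adequate.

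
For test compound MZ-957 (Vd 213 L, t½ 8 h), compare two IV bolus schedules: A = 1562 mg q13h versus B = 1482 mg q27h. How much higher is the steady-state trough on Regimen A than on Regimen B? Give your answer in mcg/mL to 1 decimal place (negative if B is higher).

Regimen A: f = (1/2)^(13/8) ≈ 0.3242; Cmin,ss = (1562/213)·f/(1−f) ≈ 3.518 mcg/mL.
Regimen B: f = (1/2)^(27/8) ≈ 0.0964; Cmin,ss = (1482/213)·f/(1−f) ≈ 0.742 mcg/mL.
Difference ≈ 3.518 − 0.742 ≈ 2.776 mcg/mL.

2.8 mcg/mL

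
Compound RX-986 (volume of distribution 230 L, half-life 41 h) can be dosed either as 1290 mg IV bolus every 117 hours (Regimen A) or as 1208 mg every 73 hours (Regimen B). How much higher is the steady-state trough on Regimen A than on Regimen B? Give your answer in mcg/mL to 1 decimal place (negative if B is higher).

Regimen A: f = (1/2)^(117/41) ≈ 0.1383; Cmin,ss = (1290/230)·f/(1−f) ≈ 0.900 mcg/mL.
Regimen B: f = (1/2)^(73/41) ≈ 0.2911; Cmin,ss = (1208/230)·f/(1−f) ≈ 2.157 mcg/mL.
Difference ≈ 0.900 − 2.157 ≈ -1.257 mcg/mL.

-1.3 mcg/mL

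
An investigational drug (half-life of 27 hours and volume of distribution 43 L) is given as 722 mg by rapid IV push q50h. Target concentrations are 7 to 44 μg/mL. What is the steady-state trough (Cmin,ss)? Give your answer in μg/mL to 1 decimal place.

6.4 μg/mL

τ/t½ = 50/27 ≈ 1.8519, so fraction remaining f = (1/2)^(50/27) ≈ 0.2770.
At steady state, accumulation factor R = 1/(1 − e^(−kτ)) ≈ 1.3831.
Single-dose peak C₀ = D/Vd = 722/43 ≈ 16.791 μg/mL.
Cmax,ss = C₀/(1 − f) ≈ 16.791/0.7230 ≈ 23.224 μg/mL.
Steady-state trough Cmin,ss = Cmax,ss·f ≈ 23.224 × 0.2770 ≈ 6.433 μg/mL.
Trough 6.4 μg/mL vs MEC 7 μg/mL: subtherapeutic.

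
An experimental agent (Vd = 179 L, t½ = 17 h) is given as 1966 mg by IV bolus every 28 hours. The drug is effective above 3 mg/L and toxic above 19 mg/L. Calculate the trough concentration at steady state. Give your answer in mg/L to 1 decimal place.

Over one 28-h interval, 28/17 ≈ 1.6471 half-lives elapse, leaving f ≈ 0.3193 of each dose.
Single-dose peak C₀ = D/Vd = 1966/179 ≈ 10.983 mg/L.
Steady-state trough Cmin,ss = C₀·f/(1−f) ≈ 10.983 × 0.3193/0.6807 ≈ 5.152 mg/L.
Trough 5.2 mg/L vs MEC 3 mg/L: adequate.

5.2 mg/L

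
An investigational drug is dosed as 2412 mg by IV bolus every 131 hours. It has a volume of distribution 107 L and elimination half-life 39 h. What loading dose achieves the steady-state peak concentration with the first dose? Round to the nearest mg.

2672 mg

f = (1/2)^(131/39) ≈ 0.097465; accumulation ratio R = 1/(1−f) ≈ 1.10799.
Loading dose to hit Cmax,ss on first dose: D_load = D_maint·R ≈ 2412 × 1.10799 ≈ 2672.47 mg.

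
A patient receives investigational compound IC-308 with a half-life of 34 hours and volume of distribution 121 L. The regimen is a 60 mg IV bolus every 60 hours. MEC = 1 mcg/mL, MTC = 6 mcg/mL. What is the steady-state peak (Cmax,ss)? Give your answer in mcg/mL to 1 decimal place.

0.7 mcg/mL

k = ln2/t½ = ln2/34 ≈ 0.020387 h⁻¹; fraction remaining f = e^(−kτ) = e^(−0.020387×60) ≈ 0.2943.
Accumulation ratio R = 1/(1 − f) ≈ 1/0.7057 ≈ 1.4170.
Each bolus raises the concentration by D/Vd = 60/121 ≈ 0.496 mcg/mL.
Steady-state peak Cmax,ss = C₀·R ≈ 0.496 × 1.4170 ≈ 0.703 mcg/mL.
Peak 0.7 mcg/mL vs MTC 6 mcg/mL: below toxic threshold.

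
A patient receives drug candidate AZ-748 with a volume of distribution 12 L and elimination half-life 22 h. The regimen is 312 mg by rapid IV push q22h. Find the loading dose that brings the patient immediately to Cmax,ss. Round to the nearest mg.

624 mg

f = (1/2)^(22/22) ≈ 0.500000; accumulation ratio R = 1/(1−f) ≈ 2.00000.
Loading dose to hit Cmax,ss on first dose: D_load = D_maint·R ≈ 312 × 2.00000 ≈ 624.00 mg.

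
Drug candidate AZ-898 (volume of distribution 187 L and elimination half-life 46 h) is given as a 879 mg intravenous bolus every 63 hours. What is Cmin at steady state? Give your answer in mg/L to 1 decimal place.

Over one 63-h interval, 63/46 ≈ 1.3696 half-lives elapse, leaving f ≈ 0.3870 of each dose.
At steady state, accumulation factor R = 1/(1 − e^(−kτ)) ≈ 1.6313.
Single-dose peak C₀ = D/Vd = 879/187 ≈ 4.701 mg/L.
Cmax,ss = C₀/(1 − f) ≈ 4.701/0.6130 ≈ 7.669 mg/L.
Steady-state trough Cmin,ss = Cmax,ss·f ≈ 7.669 × 0.3870 ≈ 2.968 mg/L.

3.0 mg/L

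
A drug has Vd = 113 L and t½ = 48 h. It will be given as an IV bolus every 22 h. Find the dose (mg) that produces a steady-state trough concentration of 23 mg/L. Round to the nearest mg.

τ/t½ = 22/48 ≈ 0.45833, so f = (1/2)^(22/48) ≈ 0.727827.
Cmin,ss = (D/Vd)·f/(1−f), so D = Cmin,ss·Vd·(1−f)/f.
D = 23 × 113 × (1−f)/f ≈ 23 × 113 × 0.37395 ≈ 971.90 mg.

972 mg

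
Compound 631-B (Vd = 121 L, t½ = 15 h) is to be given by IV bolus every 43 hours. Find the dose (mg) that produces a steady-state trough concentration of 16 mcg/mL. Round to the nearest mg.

12185 mg

τ/t½ = 43/15 ≈ 2.8667, so f = (1/2)^(43/15) ≈ 0.137103.
Cmin,ss = (D/Vd)·f/(1−f), so D = Cmin,ss·Vd·(1−f)/f.
D = 16 × 121 × (1−f)/f ≈ 16 × 121 × 6.29379 ≈ 12184.78 mg.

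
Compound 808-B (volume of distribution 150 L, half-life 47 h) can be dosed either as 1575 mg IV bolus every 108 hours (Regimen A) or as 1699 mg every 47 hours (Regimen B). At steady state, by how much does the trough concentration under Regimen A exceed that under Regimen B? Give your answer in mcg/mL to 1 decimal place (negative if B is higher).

-8.6 mcg/mL

Regimen A: f = (1/2)^(108/47) ≈ 0.2034; Cmin,ss = (1575/150)·f/(1−f) ≈ 2.681 mcg/mL.
Regimen B: f = (1/2)^(47/47) ≈ 0.5000; Cmin,ss = (1699/150)·f/(1−f) ≈ 11.327 mcg/mL.
Difference ≈ 2.681 − 11.327 ≈ -8.646 mcg/mL.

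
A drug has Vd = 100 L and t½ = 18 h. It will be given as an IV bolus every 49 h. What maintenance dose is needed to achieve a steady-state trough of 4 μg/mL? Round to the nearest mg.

2240 mg

τ/t½ = 49/18 ≈ 2.7222, so f = (1/2)^(49/18) ≈ 0.151541.
Cmin,ss = (D/Vd)·f/(1−f), so D = Cmin,ss·Vd·(1−f)/f.
D = 4 × 100 × (1−f)/f ≈ 4 × 100 × 5.59887 ≈ 2239.55 mg.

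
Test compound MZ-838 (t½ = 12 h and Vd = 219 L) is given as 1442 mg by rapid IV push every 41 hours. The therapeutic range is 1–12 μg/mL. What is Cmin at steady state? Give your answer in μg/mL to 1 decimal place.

0.7 μg/mL

k = ln2/t½ = ln2/12 ≈ 0.057762 h⁻¹; fraction remaining f = e^(−kτ) = e^(−0.057762×41) ≈ 0.0936.
At steady state, accumulation factor R = 1/(1 − e^(−kτ)) ≈ 1.1033.
Single-dose peak C₀ = D/Vd = 1442/219 ≈ 6.584 μg/mL.
Cmax,ss = C₀/(1 − f) ≈ 6.584/0.9064 ≈ 7.264 μg/mL.
Steady-state trough Cmin,ss = Cmax,ss·f ≈ 7.264 × 0.0936 ≈ 0.680 μg/mL.
Trough 0.7 μg/mL vs MEC 1 μg/mL: subtherapeutic.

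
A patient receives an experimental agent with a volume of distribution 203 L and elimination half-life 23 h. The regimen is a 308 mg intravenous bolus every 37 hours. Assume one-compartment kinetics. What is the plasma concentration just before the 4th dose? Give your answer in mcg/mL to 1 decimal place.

0.7 mcg/mL

f = (1/2)^(τ/t½) = (1/2)^(37/23) ≈ 0.3279.
C₀ = D/Vd = 308/203 ≈ 1.517 mcg/mL.
Before the 4th dose, 3 doses have been given. Superposition: Cmin = C₀·(f + f² + … + f^3).
≈ 1.517 × (0.3279 + 0.1075 + 0.0353) ≈ 1.517 × 0.4707 ≈ 0.714 mcg/mL.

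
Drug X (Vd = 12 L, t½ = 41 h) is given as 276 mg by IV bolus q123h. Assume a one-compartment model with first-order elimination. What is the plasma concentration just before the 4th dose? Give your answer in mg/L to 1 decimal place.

3.3 mg/L

f = (1/2)^(τ/t½) = (1/2)^(123/41) ≈ 0.1250.
C₀ = D/Vd = 276/12 ≈ 23.000 mg/L.
Before the 4th dose, 3 doses have been given. Superposition: Cmin = C₀·(f + f² + … + f^3).
≈ 23.000 × (0.1250 + 0.0156 + 0.0020) ≈ 23.000 × 0.1426 ≈ 3.280 mg/L.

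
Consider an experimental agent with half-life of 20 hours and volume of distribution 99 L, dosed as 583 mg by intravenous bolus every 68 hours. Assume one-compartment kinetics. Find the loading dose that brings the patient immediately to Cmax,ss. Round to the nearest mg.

644 mg

f = (1/2)^(68/20) ≈ 0.094732; accumulation ratio R = 1/(1−f) ≈ 1.10465.
Loading dose to hit Cmax,ss on first dose: D_load = D_maint·R ≈ 583 × 1.10465 ≈ 644.01 mg.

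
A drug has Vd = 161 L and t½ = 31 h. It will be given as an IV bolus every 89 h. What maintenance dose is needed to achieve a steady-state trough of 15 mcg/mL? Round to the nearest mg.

τ/t½ = 89/31 ≈ 2.871, so f = (1/2)^(89/31) ≈ 0.136695.
Cmin,ss = (D/Vd)·f/(1−f), so D = Cmin,ss·Vd·(1−f)/f.
D = 15 × 161 × (1−f)/f ≈ 15 × 161 × 6.31556 ≈ 15252.08 mg.

15252 mg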